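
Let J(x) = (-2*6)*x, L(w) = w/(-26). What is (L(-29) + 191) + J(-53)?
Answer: 21531/26 ≈ 828.12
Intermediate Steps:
L(w) = -w/26 (L(w) = w*(-1/26) = -w/26)
J(x) = -12*x
(L(-29) + 191) + J(-53) = (-1/26*(-29) + 191) - 12*(-53) = (29/26 + 191) + 636 = 4995/26 + 636 = 21531/26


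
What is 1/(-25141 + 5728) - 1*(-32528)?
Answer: 631466063/19413 ≈ 32528.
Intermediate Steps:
1/(-25141 + 5728) - 1*(-32528) = 1/(-19413) + 32528 = -1/19413 + 32528 = 631466063/19413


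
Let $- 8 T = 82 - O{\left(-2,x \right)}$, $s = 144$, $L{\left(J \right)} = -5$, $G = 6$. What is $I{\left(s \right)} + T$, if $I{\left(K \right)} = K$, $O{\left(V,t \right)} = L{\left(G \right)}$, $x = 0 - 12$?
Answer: $\frac{1065}{8} \approx 133.13$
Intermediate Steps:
$x = -12$ ($x = 0 - 12 = -12$)
$O{\left(V,t \right)} = -5$
$T = - \frac{87}{8}$ ($T = - \frac{82 - -5}{8} = - \frac{82 + 5}{8} = \left(- \frac{1}{8}\right) 87 = - \frac{87}{8} \approx -10.875$)
$I{\left(s \right)} + T = 144 - \frac{87}{8} = \frac{1065}{8}$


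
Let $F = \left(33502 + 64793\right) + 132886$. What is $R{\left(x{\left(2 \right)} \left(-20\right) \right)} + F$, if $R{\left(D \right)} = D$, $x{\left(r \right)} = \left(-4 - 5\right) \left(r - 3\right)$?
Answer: $231001$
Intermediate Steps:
$x{\left(r \right)} = 27 - 9 r$ ($x{\left(r \right)} = - 9 \left(-3 + r\right) = 27 - 9 r$)
$F = 231181$ ($F = 98295 + 132886 = 231181$)
$R{\left(x{\left(2 \right)} \left(-20\right) \right)} + F = \left(27 - 18\right) \left(-20\right) + 231181 = 9 \left(-20\right) + 231181 = -180 + 231181 = 231001$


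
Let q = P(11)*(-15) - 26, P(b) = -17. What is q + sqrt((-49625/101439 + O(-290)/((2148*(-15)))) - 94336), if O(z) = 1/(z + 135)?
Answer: 229 + I*sqrt(1149155303046910774719)/110369610 ≈ 229.0 + 307.14*I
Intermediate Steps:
O(z) = 1/(135 + z)
q = 229 (q = -17*(-15) - 26 = 255 - 26 = 229)
q + sqrt((-49625/101439 + O(-290)/((2148*(-15)))) - 94336) = 229 + sqrt((-49625/101439 + 1/((135 - 290)*((2148*(-15))))) - 94336) = 229 + sqrt((-49625*1/101439 + 1/(-155*(-32220))) - 94336) = 229 + sqrt((-49625/101439 - 1/155*(-1/32220)) - 94336) = 229 + sqrt((-49625/101439 + 1/4994100) - 94336) = 229 + sqrt(-27536901229/56288501100 - 94336) = 229 + sqrt(-5310059576670829/56288501100) = 229 + I*sqrt(1149155303046910774719)/110369610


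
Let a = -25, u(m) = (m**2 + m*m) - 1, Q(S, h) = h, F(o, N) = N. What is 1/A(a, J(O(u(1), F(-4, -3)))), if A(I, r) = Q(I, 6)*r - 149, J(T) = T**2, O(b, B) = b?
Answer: -1/143 ≈ -0.0069930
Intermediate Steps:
u(m) = -1 + 2*m**2 (u(m) = (m**2 + m**2) - 1 = 2*m**2 - 1 = -1 + 2*m**2)
A(I, r) = -149 + 6*r (A(I, r) = 6*r - 149 = -149 + 6*r)
1/A(a, J(O(u(1), F(-4, -3)))) = 1/(-149 + 6*(-1 + 2*1**2)**2) = 1/(-149 + 6*(-1 + 2*1)**2) = 1/(-149 + 6*(-1 + 2)**2) = 1/(-149 + 6*1**2) = 1/(-149 + 6*1) = 1/(-149 + 6) = 1/(-143) = -1/143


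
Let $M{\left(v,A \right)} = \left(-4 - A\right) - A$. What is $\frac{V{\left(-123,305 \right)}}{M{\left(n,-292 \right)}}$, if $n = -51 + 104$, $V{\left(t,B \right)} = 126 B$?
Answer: $\frac{3843}{58} \approx 66.259$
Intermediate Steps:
$n = 53$
$M{\left(v,A \right)} = -4 - 2 A$
$\frac{V{\left(-123,305 \right)}}{M{\left(n,-292 \right)}} = \frac{126 \cdot 305}{-4 - -584} = \frac{38430}{-4 + 584} = \frac{38430}{580} = 38430 \cdot \frac{1}{580} = \frac{3843}{58}$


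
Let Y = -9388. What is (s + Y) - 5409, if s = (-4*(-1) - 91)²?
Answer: -7228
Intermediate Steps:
s = 7569 (s = (4 - 91)² = (-87)² = 7569)
(s + Y) - 5409 = (7569 - 9388) - 5409 = -1819 - 5409 = -7228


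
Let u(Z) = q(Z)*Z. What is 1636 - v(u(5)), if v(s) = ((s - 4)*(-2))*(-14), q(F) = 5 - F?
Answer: 1748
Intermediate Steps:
u(Z) = Z*(5 - Z) (u(Z) = (5 - Z)*Z = Z*(5 - Z))
v(s) = -112 + 28*s (v(s) = ((-4 + s)*(-2))*(-14) = (8 - 2*s)*(-14) = -112 + 28*s)
1636 - v(u(5)) = 1636 - (-112 + 28*(5*(5 - 1*5))) = 1636 - (-112 + 28*(5*(5 - 5))) = 1636 - (-112 + 28*(5*0)) = 1636 - (-112 + 28*0) = 1636 - (-112 + 0) = 1636 - 1*(-112) = 1636 + 112 = 1748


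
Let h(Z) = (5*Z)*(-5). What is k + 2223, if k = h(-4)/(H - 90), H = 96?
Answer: 6719/3 ≈ 2239.7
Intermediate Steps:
h(Z) = -25*Z
k = 50/3 (k = (-25*(-4))/(96 - 90) = 100/6 = (1/6)*100 = 50/3 ≈ 16.667)
k + 2223 = 50/3 + 2223 = 6719/3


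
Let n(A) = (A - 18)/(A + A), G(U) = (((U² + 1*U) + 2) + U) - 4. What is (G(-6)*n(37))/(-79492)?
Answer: -209/2941204 ≈ -7.1059e-5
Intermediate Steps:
G(U) = -2 + U² + 2*U (G(U) = (((U² + U) + 2) + U) - 4 = (((U + U²) + 2) + U) - 4 = ((2 + U + U²) + U) - 4 = (2 + U² + 2*U) - 4 = -2 + U² + 2*U)
n(A) = (-18 + A)/(2*A) (n(A) = (-18 + A)/((2*A)) = (-18 + A)*(1/(2*A)) = (-18 + A)/(2*A))
(G(-6)*n(37))/(-79492) = ((-2 + (-6)² + 2*(-6))*((½)*(-18 + 37)/37))/(-79492) = ((-2 + 36 - 12)*((½)*(1/37)*19))*(-1/79492) = (22*(19/74))*(-1/79492) = (209/37)*(-1/79492) = -209/2941204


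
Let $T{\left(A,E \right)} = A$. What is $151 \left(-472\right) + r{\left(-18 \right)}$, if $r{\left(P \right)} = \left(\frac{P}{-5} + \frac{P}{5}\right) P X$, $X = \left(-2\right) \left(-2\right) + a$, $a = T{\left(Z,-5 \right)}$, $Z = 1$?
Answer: $-71272$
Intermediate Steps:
$a = 1$
$X = 5$ ($X = \left(-2\right) \left(-2\right) + 1 = 4 + 1 = 5$)
$r{\left(P \right)} = 0$ ($r{\left(P \right)} = \left(\frac{P}{-5} + \frac{P}{5}\right) P 5 = \left(P \left(- \frac{1}{5}\right) + P \frac{1}{5}\right) P 5 = \left(- \frac{P}{5} + \frac{P}{5}\right) P 5 = 0 P 5 = 0 \cdot 5 = 0$)
$151 \left(-472\right) + r{\left(-18 \right)} = 151 \left(-472\right) + 0 = -71272 + 0 = -71272$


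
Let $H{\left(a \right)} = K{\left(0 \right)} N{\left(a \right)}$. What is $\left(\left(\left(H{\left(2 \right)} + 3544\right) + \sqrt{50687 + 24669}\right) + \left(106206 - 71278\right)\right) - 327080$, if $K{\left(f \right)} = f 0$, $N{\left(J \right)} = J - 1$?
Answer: $-288608 + 2 \sqrt{18839} \approx -2.8833 \cdot 10^{5}$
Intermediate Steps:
$N{\left(J \right)} = -1 + J$
$K{\left(f \right)} = 0$
$H{\left(a \right)} = 0$ ($H{\left(a \right)} = 0 \left(-1 + a\right) = 0$)
$\left(\left(\left(H{\left(2 \right)} + 3544\right) + \sqrt{50687 + 24669}\right) + \left(106206 - 71278\right)\right) - 327080 = \left(\left(\left(0 + 3544\right) + \sqrt{50687 + 24669}\right) + \left(106206 - 71278\right)\right) - 327080 = \left(\left(3544 + \sqrt{75356}\right) + 34928\right) - 327080 = \left(\left(3544 + 2 \sqrt{18839}\right) + 34928\right) - 327080 = \left(38472 + 2 \sqrt{18839}\right) - 327080 = -288608 + 2 \sqrt{18839}$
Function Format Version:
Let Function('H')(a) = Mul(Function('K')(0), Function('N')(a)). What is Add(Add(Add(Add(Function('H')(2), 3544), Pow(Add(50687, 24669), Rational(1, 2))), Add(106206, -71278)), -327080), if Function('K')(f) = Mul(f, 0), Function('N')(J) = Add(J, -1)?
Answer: Add(-288608, Mul(2, Pow(18839, Rational(1, 2)))) ≈ -2.8833e+5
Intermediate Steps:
Function('N')(J) = Add(-1, J)
Function('K')(f) = 0
Function('H')(a) = 0 (Function('H')(a) = Mul(0, Add(-1, a)) = 0)
Add(Add(Add(Add(Function('H')(2), 3544), Pow(Add(50687, 24669), Rational(1, 2))), Add(106206, -71278)), -327080) = Add(Add(Add(Add(0, 3544), Pow(Add(50687, 24669), Rational(1, 2))), Add(106206, -71278)), -327080) = Add(Add(Add(3544, Pow(75356, Rational(1, 2))), 34928), -327080) = Add(Add(Add(3544, Mul(2, Pow(18839, Rational(1, 2)))), 34928), -327080) = Add(Add(38472, Mul(2, Pow(18839, Rational(1, 2)))), -327080) = Add(-288608, Mul(2, Pow(18839, Rational(1, 2))))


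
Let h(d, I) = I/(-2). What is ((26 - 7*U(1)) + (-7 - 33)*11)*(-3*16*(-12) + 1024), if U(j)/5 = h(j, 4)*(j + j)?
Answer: -438400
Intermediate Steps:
h(d, I) = -I/2 (h(d, I) = I*(-1/2) = -I/2)
U(j) = -20*j (U(j) = 5*((-1/2*4)*(j + j)) = 5*(-4*j) = -20*j)
((26 - 7*U(1)) + (-7 - 33)*11)*(-3*16*(-12) + 1024) = ((26 - (-140)) + (-7 - 33)*11)*(-3*16*(-12) + 1024) = ((26 - 7*(-20)) - 40*11)*(-48*(-12) + 1024) = ((26 + 140) - 440)*(576 + 1024) = (166 - 440)*1600 = -274*1600 = -438400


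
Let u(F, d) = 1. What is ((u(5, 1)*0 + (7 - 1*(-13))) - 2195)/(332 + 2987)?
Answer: -2175/3319 ≈ -0.65532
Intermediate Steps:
((u(5, 1)*0 + (7 - 1*(-13))) - 2195)/(332 + 2987) = ((1*0 + (7 - 1*(-13))) - 2195)/(332 + 2987) = ((0 + (7 + 13)) - 2195)/3319 = ((0 + 20) - 2195)*(1/3319) = (20 - 2195)*(1/3319) = -2175*1/3319 = -2175/3319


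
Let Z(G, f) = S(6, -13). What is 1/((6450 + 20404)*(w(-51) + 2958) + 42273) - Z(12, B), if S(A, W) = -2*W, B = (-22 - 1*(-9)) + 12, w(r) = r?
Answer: -2030778125/78106851 ≈ -26.000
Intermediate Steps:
B = -1 (B = (-22 + 9) + 12 = -13 + 12 = -1)
Z(G, f) = 26 (Z(G, f) = -2*(-13) = 26)
1/((6450 + 20404)*(w(-51) + 2958) + 42273) - Z(12, B) = 1/((6450 + 20404)*(-51 + 2958) + 42273) - 1*26 = 1/(26854*2907 + 42273) - 26 = 1/(78064578 + 42273) - 26 = 1/78106851 - 26 = -2030778125/78106851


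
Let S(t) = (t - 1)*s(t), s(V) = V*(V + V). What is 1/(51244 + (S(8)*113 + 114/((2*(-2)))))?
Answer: 2/304927 ≈ 6.5589e-6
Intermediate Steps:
s(V) = 2*V² (s(V) = V*(2*V) = 2*V²)
S(t) = 2*t²*(-1 + t) (S(t) = (t - 1)*(2*t²) = (-1 + t)*(2*t²) = 2*t²*(-1 + t))
1/(51244 + (S(8)*113 + 114/((2*(-2))))) = 1/(51244 + ((2*8²*(-1 + 8))*113 + 114/((2*(-2))))) = 1/(51244 + ((2*64*7)*113 + 114/(-4))) = 1/(51244 + (896*113 + 114*(-¼))) = 1/(51244 + (101248 - 57/2)) = 1/(51244 + 202439/2) = 1/(304927/2) = 2/304927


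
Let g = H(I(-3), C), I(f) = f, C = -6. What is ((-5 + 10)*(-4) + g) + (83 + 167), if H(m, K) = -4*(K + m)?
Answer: 266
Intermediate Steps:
H(m, K) = -4*K - 4*m
g = 36 (g = -4*(-6) - 4*(-3) = 24 + 12 = 36)
((-5 + 10)*(-4) + g) + (83 + 167) = ((-5 + 10)*(-4) + 36) + (83 + 167) = (5*(-4) + 36) + 250 = (-20 + 36) + 250 = 16 + 250 = 266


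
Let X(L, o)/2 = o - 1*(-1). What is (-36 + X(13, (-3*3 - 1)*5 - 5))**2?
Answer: 20736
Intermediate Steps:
X(L, o) = 2 + 2*o (X(L, o) = 2*(o - 1*(-1)) = 2*(o + 1) = 2*(1 + o) = 2 + 2*o)
(-36 + X(13, (-3*3 - 1)*5 - 5))**2 = (-36 + (2 + 2*((-3*3 - 1)*5 - 5)))**2 = (-36 + (2 + 2*((-9 - 1)*5 - 5)))**2 = (-36 + (2 + 2*(-10*5 - 5)))**2 = (-36 + (2 + 2*(-50 - 5)))**2 = (-36 + (2 + 2*(-55)))**2 = (-36 + (2 - 110))**2 = (-36 - 108)**2 = (-144)**2 = 20736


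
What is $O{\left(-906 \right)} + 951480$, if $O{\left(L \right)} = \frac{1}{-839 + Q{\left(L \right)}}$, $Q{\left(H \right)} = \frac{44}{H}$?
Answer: $\frac{361647081267}{380089} \approx 9.5148 \cdot 10^{5}$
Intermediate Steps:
$O{\left(L \right)} = \frac{1}{-839 + \frac{44}{L}}$
$O{\left(-906 \right)} + 951480 = \left(-1\right) \left(-906\right) \frac{1}{-44 + 839 \left(-906\right)} + 951480 = \left(-1\right) \left(-906\right) \frac{1}{-44 - 760134} + 951480 = \left(-1\right) \left(-906\right) \frac{1}{-760178} + 951480 = \left(-1\right) \left(-906\right) \left(- \frac{1}{760178}\right) + 951480 = - \frac{453}{380089} + 951480 = \frac{361647081267}{380089}$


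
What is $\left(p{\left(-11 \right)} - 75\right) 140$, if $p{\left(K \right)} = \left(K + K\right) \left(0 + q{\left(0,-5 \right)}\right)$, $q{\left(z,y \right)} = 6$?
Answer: $-28980$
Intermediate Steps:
$p{\left(K \right)} = 12 K$ ($p{\left(K \right)} = \left(K + K\right) \left(0 + 6\right) = 2 K 6 = 12 K$)
$\left(p{\left(-11 \right)} - 75\right) 140 = \left(12 \left(-11\right) - 75\right) 140 = \left(-132 - 75\right) 140 = \left(-207\right) 140 = -28980$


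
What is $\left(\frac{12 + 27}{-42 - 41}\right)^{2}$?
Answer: $\frac{1521}{6889} \approx 0.22079$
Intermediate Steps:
$\left(\frac{12 + 27}{-42 - 41}\right)^{2} = \left(\frac{39}{-83}\right)^{2} = \left(39 \left(- \frac{1}{83}\right)\right)^{2} = \left(- \frac{39}{83}\right)^{2} = \frac{1521}{6889}$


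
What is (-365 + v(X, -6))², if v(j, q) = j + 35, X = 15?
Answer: 99225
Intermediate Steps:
v(j, q) = 35 + j
(-365 + v(X, -6))² = (-365 + (35 + 15))² = (-365 + 50)² = (-315)² = 99225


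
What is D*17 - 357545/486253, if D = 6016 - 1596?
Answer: 36536692875/486253 ≈ 75139.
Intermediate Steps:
D = 4420
D*17 - 357545/486253 = 4420*17 - 357545/486253 = 75140 - 357545*1/486253 = 75140 - 357545/486253 = 36536692875/486253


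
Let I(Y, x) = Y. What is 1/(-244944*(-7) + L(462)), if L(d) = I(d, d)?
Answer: 1/1715070 ≈ 5.8307e-7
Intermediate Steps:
L(d) = d
1/(-244944*(-7) + L(462)) = 1/(-244944*(-7) + 462) = 1/(1714608 + 462) = 1/1715070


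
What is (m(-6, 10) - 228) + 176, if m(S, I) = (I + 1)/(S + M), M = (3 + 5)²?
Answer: -3005/58 ≈ -51.810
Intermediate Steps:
M = 64 (M = 8² = 64)
m(S, I) = (1 + I)/(64 + S) (m(S, I) = (I + 1)/(S + 64) = (1 + I)/(64 + S))
(m(-6, 10) - 228) + 176 = ((1 + 10)/(64 - 6) - 228) + 176 = (11/58 - 228) + 176 = -13213/58 + 176 = -3005/58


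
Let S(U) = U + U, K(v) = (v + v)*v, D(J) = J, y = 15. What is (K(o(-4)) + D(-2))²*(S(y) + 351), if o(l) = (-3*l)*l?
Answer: 8083004916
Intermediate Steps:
o(l) = -3*l²
K(v) = 2*v² (K(v) = (2*v)*v = 2*v²)
S(U) = 2*U
(K(o(-4)) + D(-2))²*(S(y) + 351) = (2*(-3*(-4)²)² - 2)²*(2*15 + 351) = (2*(-3*16)² - 2)²*(30 + 351) = (2*(-48)² - 2)²*381 = (2*2304 - 2)²*381 = (4608 - 2)²*381 = 4606²*381 = 21215236*381 = 8083004916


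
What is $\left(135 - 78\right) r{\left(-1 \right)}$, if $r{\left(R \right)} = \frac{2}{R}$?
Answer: $-114$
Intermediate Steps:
$\left(135 - 78\right) r{\left(-1 \right)} = \left(135 - 78\right) \frac{2}{-1} = 57 \cdot 2 \left(-1\right) = 57 \left(-2\right) = -114$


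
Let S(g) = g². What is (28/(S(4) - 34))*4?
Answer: -56/9 ≈ -6.2222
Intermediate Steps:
(28/(S(4) - 34))*4 = (28/(4² - 34))*4 = (28/(16 - 34))*4 = (28/(-18))*4 = (28*(-1/18))*4 = -14/9*4 = -56/9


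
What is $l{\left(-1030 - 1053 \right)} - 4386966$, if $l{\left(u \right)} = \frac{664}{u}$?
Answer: $- \frac{9138050842}{2083} \approx -4.387 \cdot 10^{6}$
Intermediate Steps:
$l{\left(-1030 - 1053 \right)} - 4386966 = \frac{664}{-1030 - 1053} - 4386966 = \frac{664}{-2083} - 4386966 = 664 \left(- \frac{1}{2083}\right) - 4386966 = - \frac{664}{2083} - 4386966 = - \frac{9138050842}{2083}$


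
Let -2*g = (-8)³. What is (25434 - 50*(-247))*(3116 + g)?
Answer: 127407648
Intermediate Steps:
g = 256 (g = -½*(-8)³ = -½*(-512) = 256)
(25434 - 50*(-247))*(3116 + g) = (25434 - 50*(-247))*(3116 + 256) = (25434 + 12350)*3372 = 37784*3372 = 127407648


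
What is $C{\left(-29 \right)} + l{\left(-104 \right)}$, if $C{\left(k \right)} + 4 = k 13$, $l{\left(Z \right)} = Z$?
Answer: $-485$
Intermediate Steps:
$C{\left(k \right)} = -4 + 13 k$ ($C{\left(k \right)} = -4 + k 13 = -4 + 13 k$)
$C{\left(-29 \right)} + l{\left(-104 \right)} = \left(-4 + 13 \left(-29\right)\right) - 104 = \left(-4 - 377\right) - 104 = -381 - 104 = -485$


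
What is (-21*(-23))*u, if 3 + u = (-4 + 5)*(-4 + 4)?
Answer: -1449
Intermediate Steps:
u = -3 (u = -3 + (-4 + 5)*(-4 + 4) = -3 + 1*0 = -3 + 0 = -3)
(-21*(-23))*u = -21*(-23)*(-3) = 483*(-3) = -1449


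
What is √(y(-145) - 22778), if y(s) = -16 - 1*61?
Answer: I*√22855 ≈ 151.18*I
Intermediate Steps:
y(s) = -77 (y(s) = -16 - 61 = -77)
√(y(-145) - 22778) = √(-77 - 22778) = √(-22855) = I*√22855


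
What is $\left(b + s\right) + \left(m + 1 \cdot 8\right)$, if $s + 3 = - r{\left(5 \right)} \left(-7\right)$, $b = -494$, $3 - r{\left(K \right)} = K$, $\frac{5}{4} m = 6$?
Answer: $- \frac{2491}{5} \approx -498.2$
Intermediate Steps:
$m = \frac{24}{5}$ ($m = \frac{4}{5} \cdot 6 = \frac{24}{5} \approx 4.8$)
$r{\left(K \right)} = 3 - K$
$s = -17$ ($s = -3 + - (3 - 5) \left(-7\right) = -3 + \left(-1\right) \left(-2\right) \left(-7\right) = -3 + 2 \left(-7\right) = -3 - 14 = -17$)
$\left(b + s\right) + \left(m + 1 \cdot 8\right) = \left(-494 - 17\right) + \left(\frac{24}{5} + 1 \cdot 8\right) = -511 + \left(\frac{24}{5} + 8\right) = -511 + \frac{64}{5} = - \frac{2491}{5}$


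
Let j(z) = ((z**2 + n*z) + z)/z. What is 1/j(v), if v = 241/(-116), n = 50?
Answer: 116/5675 ≈ 0.020441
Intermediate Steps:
v = -241/116 (v = 241*(-1/116) = -241/116 ≈ -2.0776)
j(z) = (z**2 + 51*z)/z (j(z) = ((z**2 + 50*z) + z)/z = (z**2 + 51*z)/z)
1/j(v) = 1/(51 - 241/116) = 1/(5675/116) = 116/5675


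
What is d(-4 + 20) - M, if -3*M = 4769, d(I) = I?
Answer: 4817/3 ≈ 1605.7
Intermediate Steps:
M = -4769/3 (M = -⅓*4769 = -4769/3 ≈ -1589.7)
d(-4 + 20) - M = (-4 + 20) - 1*(-4769/3) = 16 + 4769/3 = 4817/3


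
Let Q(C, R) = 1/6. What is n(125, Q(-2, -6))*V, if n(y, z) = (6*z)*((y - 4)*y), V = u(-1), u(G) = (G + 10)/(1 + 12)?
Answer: 136125/13 ≈ 10471.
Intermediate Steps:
u(G) = 10/13 + G/13 (u(G) = (10 + G)/13 = (10 + G)*(1/13) = 10/13 + G/13)
Q(C, R) = ⅙
V = 9/13 (V = 10/13 + (1/13)*(-1) = 10/13 - 1/13 = 9/13 ≈ 0.69231)
n(y, z) = 6*y*z*(-4 + y) (n(y, z) = (6*z)*((-4 + y)*y) = (6*z)*(y*(-4 + y)) = 6*y*z*(-4 + y))
n(125, Q(-2, -6))*V = (6*125*(⅙)*(-4 + 125))*(9/13) = (6*125*(⅙)*121)*(9/13) = 15125*(9/13) = 136125/13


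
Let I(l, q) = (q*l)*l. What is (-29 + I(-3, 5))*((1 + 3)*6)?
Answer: 384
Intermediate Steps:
I(l, q) = q*l² (I(l, q) = (l*q)*l = q*l²)
(-29 + I(-3, 5))*((1 + 3)*6) = (-29 + 5*(-3)²)*((1 + 3)*6) = (-29 + 5*9)*(4*6) = (-29 + 45)*24 = 16*24 = 384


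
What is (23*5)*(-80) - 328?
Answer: -9528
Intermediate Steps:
(23*5)*(-80) - 328 = 115*(-80) - 328 = -9200 - 328 = -9528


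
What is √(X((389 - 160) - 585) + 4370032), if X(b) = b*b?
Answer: 344*√38 ≈ 2120.6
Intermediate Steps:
X(b) = b²
√(X((389 - 160) - 585) + 4370032) = √(((389 - 160) - 585)² + 4370032) = √((229 - 585)² + 4370032) = √((-356)² + 4370032) = √(126736 + 4370032) = √4496768 = 344*√38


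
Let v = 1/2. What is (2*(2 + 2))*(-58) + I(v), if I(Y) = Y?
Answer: -927/2 ≈ -463.50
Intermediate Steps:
v = ½ ≈ 0.50000
(2*(2 + 2))*(-58) + I(v) = (2*(2 + 2))*(-58) + ½ = (2*4)*(-58) + ½ = 8*(-58) + ½ = -464 + ½ = -927/2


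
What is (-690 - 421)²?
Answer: 1234321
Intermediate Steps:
(-690 - 421)² = (-1111)² = 1234321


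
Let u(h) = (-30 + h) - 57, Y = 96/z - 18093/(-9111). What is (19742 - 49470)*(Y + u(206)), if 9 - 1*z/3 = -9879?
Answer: -3375321371104/938433 ≈ -3.5968e+6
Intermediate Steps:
z = 29664 (z = 27 - 3*(-9879) = 27 + 29637 = 29664)
Y = 1866616/938433 (Y = 96/29664 - 18093/(-9111) = 96*(1/29664) - 18093*(-1/9111) = 1/309 + 6031/3037 = 1866616/938433 ≈ 1.9891)
u(h) = -87 + h
(19742 - 49470)*(Y + u(206)) = (19742 - 49470)*(1866616/938433 + (-87 + 206)) = -29728*(1866616/938433 + 119) = -29728*113540143/938433 = -3375321371104/938433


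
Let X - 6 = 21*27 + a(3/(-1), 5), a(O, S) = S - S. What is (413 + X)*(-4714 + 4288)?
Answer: -420036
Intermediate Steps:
a(O, S) = 0
X = 573 (X = 6 + (21*27 + 0) = 6 + (567 + 0) = 6 + 567 = 573)
(413 + X)*(-4714 + 4288) = (413 + 573)*(-4714 + 4288) = 986*(-426) = -420036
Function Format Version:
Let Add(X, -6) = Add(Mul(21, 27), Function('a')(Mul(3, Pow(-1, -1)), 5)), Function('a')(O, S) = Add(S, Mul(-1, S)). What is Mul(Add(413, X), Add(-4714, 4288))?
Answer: -420036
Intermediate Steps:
Function('a')(O, S) = 0
X = 573 (X = Add(6, Add(Mul(21, 27), 0)) = Add(6, Add(567, 0)) = Add(6, 567) = 573)
Mul(Add(413, X), Add(-4714, 4288)) = Mul(Add(413, 573), Add(-4714, 4288)) = Mul(986, -426) = -420036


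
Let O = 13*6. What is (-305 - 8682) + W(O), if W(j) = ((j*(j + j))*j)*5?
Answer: 4736533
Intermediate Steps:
O = 78
W(j) = 10*j³ (W(j) = ((j*(2*j))*j)*5 = ((2*j²)*j)*5 = (2*j³)*5 = 10*j³)
(-305 - 8682) + W(O) = (-305 - 8682) + 10*78³ = -8987 + 10*474552 = -8987 + 4745520 = 4736533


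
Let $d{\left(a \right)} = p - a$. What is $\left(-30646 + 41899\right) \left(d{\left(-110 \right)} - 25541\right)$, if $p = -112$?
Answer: $-287435379$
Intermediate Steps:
$d{\left(a \right)} = -112 - a$
$\left(-30646 + 41899\right) \left(d{\left(-110 \right)} - 25541\right) = \left(-30646 + 41899\right) \left(\left(-112 - -110\right) - 25541\right) = 11253 \left(\left(-112 + 110\right) - 25541\right) = 11253 \left(-2 - 25541\right) = 11253 \left(-25543\right) = -287435379$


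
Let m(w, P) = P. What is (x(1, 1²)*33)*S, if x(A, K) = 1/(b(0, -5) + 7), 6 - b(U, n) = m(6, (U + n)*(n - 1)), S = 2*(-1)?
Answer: 66/17 ≈ 3.8824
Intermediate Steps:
S = -2
b(U, n) = 6 - (-1 + n)*(U + n) (b(U, n) = 6 - (U + n)*(n - 1) = 6 - (U + n)*(-1 + n) = 6 - (-1 + n)*(U + n))
x(A, K) = -1/17 (x(A, K) = 1/((6 + 0 - 5 - 1*(-5)² - 1*0*(-5)) + 7) = 1/((6 + 0 - 5 - 1*25 + 0) + 7) = 1/((6 + 0 - 5 - 25 + 0) + 7) = 1/(-24 + 7) = 1/(-17) = -1/17)
(x(1, 1²)*33)*S = -1/17*33*(-2) = -33/17*(-2) = 66/17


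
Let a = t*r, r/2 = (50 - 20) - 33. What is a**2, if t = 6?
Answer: 1296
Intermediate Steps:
r = -6 (r = 2*((50 - 20) - 33) = 2*(30 - 33) = 2*(-3) = -6)
a = -36 (a = 6*(-6) = -36)
a**2 = (-36)**2 = 1296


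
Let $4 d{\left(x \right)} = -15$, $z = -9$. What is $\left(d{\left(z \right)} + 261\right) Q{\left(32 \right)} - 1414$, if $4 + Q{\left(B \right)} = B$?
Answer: $5789$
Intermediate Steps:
$Q{\left(B \right)} = -4 + B$
$d{\left(x \right)} = - \frac{15}{4}$ ($d{\left(x \right)} = \frac{1}{4} \left(-15\right) = - \frac{15}{4}$)
$\left(d{\left(z \right)} + 261\right) Q{\left(32 \right)} - 1414 = \left(- \frac{15}{4} + 261\right) \left(-4 + 32\right) - 1414 = \frac{1029}{4} \cdot 28 - 1414 = 7203 - 1414 = 5789$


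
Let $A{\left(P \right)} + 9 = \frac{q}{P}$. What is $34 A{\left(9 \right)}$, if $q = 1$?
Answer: $- \frac{2720}{9} \approx -302.22$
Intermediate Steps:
$A{\left(P \right)} = -9 + \frac{1}{P}$ ($A{\left(P \right)} = -9 + 1 \frac{1}{P} = -9 + \frac{1}{P}$)
$34 A{\left(9 \right)} = 34 \left(-9 + \frac{1}{9}\right) = 34 \left(- \frac{80}{9}\right) = - \frac{2720}{9}$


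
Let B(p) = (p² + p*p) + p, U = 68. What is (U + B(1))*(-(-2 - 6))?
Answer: 568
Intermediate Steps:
B(p) = p + 2*p² (B(p) = (p² + p²) + p = 2*p² + p = p + 2*p²)
(U + B(1))*(-(-2 - 6)) = (68 + 1*(1 + 2*1))*(-(-2 - 6)) = (68 + 1*(1 + 2))*(-1*(-8)) = (68 + 1*3)*8 = (68 + 3)*8 = 71*8 = 568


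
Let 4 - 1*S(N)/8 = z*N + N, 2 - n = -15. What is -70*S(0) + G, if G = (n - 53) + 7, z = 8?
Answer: -2269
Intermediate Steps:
n = 17 (n = 2 - 1*(-15) = 2 + 15 = 17)
S(N) = 32 - 72*N (S(N) = 32 - 8*(8*N + N) = 32 - 72*N)
G = -29 (G = (17 - 53) + 7 = -36 + 7 = -29)
-70*S(0) + G = -70*(32 - 72*0) - 29 = -70*(32 + 0) - 29 = -70*32 - 29 = -2240 - 29 = -2269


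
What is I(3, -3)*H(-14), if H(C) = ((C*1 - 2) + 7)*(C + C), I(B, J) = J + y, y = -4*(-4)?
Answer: 3276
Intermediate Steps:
y = 16
I(B, J) = 16 + J (I(B, J) = J + 16 = 16 + J)
H(C) = 2*C*(5 + C) (H(C) = ((C - 2) + 7)*(2*C) = ((-2 + C) + 7)*(2*C) = (5 + C)*(2*C) = 2*C*(5 + C))
I(3, -3)*H(-14) = (16 - 3)*(2*(-14)*(5 - 14)) = 13*(2*(-14)*(-9)) = 13*252 = 3276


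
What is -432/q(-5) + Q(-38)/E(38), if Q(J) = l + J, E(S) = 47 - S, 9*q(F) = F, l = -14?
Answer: 34732/45 ≈ 771.82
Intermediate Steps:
q(F) = F/9
Q(J) = -14 + J
-432/q(-5) + Q(-38)/E(38) = -432/((⅑)*(-5)) + (-14 - 38)/(47 - 1*38) = -432/(-5/9) - 52/(47 - 38) = -432*(-9/5) - 52/9 = 3888/5 - 52*⅑ = 3888/5 - 52/9 = 34732/45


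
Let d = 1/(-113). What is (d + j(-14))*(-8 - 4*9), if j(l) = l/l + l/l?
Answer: -9900/113 ≈ -87.611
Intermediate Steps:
j(l) = 2 (j(l) = 1 + 1 = 2)
d = -1/113 ≈ -0.0088496
(d + j(-14))*(-8 - 4*9) = (-1/113 + 2)*(-8 - 4*9) = 225*(-8 - 36)/113 = (225/113)*(-44) = -9900/113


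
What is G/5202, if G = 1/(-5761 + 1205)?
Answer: -1/23700312 ≈ -4.2194e-8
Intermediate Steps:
G = -1/4556 (G = 1/(-4556) = -1/4556 ≈ -0.00021949)
G/5202 = -1/4556/5202 = -1/4556*1/5202 = -1/23700312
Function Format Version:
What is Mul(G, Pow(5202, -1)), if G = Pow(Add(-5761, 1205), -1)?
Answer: Rational(-1, 23700312) ≈ -4.2194e-8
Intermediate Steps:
G = Rational(-1, 4556) (G = Pow(-4556, -1) = Rational(-1, 4556) ≈ -0.00021949)
Mul(G, Pow(5202, -1)) = Mul(Rational(-1, 4556), Pow(5202, -1)) = Mul(Rational(-1, 4556), Rational(1, 5202)) = Rational(-1, 23700312)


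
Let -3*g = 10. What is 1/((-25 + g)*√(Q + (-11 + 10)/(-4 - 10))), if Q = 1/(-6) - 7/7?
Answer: 3*I*√483/1955 ≈ 0.033725*I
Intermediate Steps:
g = -10/3 (g = -⅓*10 = -10/3 ≈ -3.3333)
Q = -7/6 (Q = 1*(-⅙) - 7*⅐ = -⅙ - 1 = -7/6 ≈ -1.1667)
1/((-25 + g)*√(Q + (-11 + 10)/(-4 - 10))) = 1/((-25 - 10/3)*√(-7/6 + (-11 + 10)/(-4 - 10))) = 1/(-85*√(-7/6 - 1/(-14))/3) = 1/(-85*√(-7/6 - 1*(-1/14))/3) = 1/(-85*√(-7/6 + 1/14)/3) = 1/(-85*I*√483/63) = 3*I*√483/1955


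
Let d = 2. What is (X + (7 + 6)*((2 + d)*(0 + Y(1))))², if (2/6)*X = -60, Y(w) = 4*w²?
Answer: 784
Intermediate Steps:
X = -180 (X = 3*(-60) = -180)
(X + (7 + 6)*((2 + d)*(0 + Y(1))))² = (-180 + (7 + 6)*((2 + 2)*(0 + 4*1²)))² = (-180 + 13*(4*(0 + 4*1)))² = (-180 + 13*(4*(0 + 4)))² = (-180 + 13*(4*4))² = (-180 + 13*16)² = (-180 + 208)² = 28² = 784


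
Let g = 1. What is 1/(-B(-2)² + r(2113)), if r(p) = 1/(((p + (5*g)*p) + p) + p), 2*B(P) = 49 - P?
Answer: -16904/10991825 ≈ -0.0015379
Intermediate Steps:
B(P) = 49/2 - P/2 (B(P) = (49 - P)/2 = 49/2 - P/2)
r(p) = 1/(8*p) (r(p) = 1/(((p + (5*1)*p) + p) + p) = 1/(((p + 5*p) + p) + p) = 1/((6*p + p) + p) = 1/(7*p + p) = 1/(8*p))
1/(-B(-2)² + r(2113)) = 1/(-(49/2 - ½*(-2))² + (⅛)/2113) = 1/(-(49/2 + 1)² + (⅛)*(1/2113)) = 1/(-(51/2)² + 1/16904) = 1/(-1*2601/4 + 1/16904) = 1/(-2601/4 + 1/16904) = 1/(-10991825/16904) = -16904/10991825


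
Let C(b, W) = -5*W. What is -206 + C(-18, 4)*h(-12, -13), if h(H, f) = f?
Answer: 54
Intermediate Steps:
-206 + C(-18, 4)*h(-12, -13) = -206 - 5*4*(-13) = -206 - 20*(-13) = -206 + 260 = 54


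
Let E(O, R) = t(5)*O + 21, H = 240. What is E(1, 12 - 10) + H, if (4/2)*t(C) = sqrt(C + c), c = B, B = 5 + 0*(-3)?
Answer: 261 + sqrt(10)/2 ≈ 262.58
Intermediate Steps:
B = 5 (B = 5 + 0 = 5)
c = 5
t(C) = sqrt(5 + C)/2 (t(C) = sqrt(C + 5)/2 = sqrt(5 + C)/2)
E(O, R) = 21 + O*sqrt(10)/2 (E(O, R) = (sqrt(5 + 5)/2)*O + 21 = (sqrt(10)/2)*O + 21 = O*sqrt(10)/2 + 21 = 21 + O*sqrt(10)/2)
E(1, 12 - 10) + H = (21 + (1/2)*1*sqrt(10)) + 240 = (21 + sqrt(10)/2) + 240 = 261 + sqrt(10)/2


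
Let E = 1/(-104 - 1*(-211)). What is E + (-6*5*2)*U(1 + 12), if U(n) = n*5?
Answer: -417299/107 ≈ -3900.0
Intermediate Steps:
U(n) = 5*n
E = 1/107 (E = 1/(-104 + 211) = 1/107 ≈ 0.0093458)
E + (-6*5*2)*U(1 + 12) = 1/107 + (-6*5*2)*(5*(1 + 12)) = 1/107 + (-30*2)*(5*13) = 1/107 - 60*65 = 1/107 - 3900 = -417299/107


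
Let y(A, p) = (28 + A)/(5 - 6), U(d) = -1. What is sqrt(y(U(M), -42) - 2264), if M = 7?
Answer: I*sqrt(2291) ≈ 47.864*I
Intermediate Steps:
y(A, p) = -28 - A (y(A, p) = (28 + A)/(-1) = (28 + A)*(-1) = -28 - A)
sqrt(y(U(M), -42) - 2264) = sqrt((-28 - 1*(-1)) - 2264) = sqrt((-28 + 1) - 2264) = sqrt(-27 - 2264) = sqrt(-2291) = I*sqrt(2291)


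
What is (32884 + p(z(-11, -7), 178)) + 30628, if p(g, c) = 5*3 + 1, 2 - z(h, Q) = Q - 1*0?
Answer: 63528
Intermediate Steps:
z(h, Q) = 2 - Q (z(h, Q) = 2 - (Q - 1*0) = 2 - (Q + 0) = 2 - Q)
p(g, c) = 16 (p(g, c) = 15 + 1 = 16)
(32884 + p(z(-11, -7), 178)) + 30628 = (32884 + 16) + 30628 = 32900 + 30628 = 63528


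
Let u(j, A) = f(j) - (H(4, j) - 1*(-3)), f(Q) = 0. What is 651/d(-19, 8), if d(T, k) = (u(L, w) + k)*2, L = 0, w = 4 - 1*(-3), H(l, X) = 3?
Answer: 651/4 ≈ 162.75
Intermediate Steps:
w = 7 (w = 4 + 3 = 7)
u(j, A) = -6 (u(j, A) = 0 - (3 - 1*(-3)) = 0 - (3 + 3) = 0 - 1*6 = 0 - 6 = -6)
d(T, k) = -12 + 2*k (d(T, k) = (-6 + k)*2 = -12 + 2*k)
651/d(-19, 8) = 651/(-12 + 2*8) = 651/(-12 + 16) = 651/4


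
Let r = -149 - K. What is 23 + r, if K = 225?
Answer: -351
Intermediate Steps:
r = -374 (r = -149 - 1*225 = -149 - 225 = -374)
23 + r = 23 - 374 = -351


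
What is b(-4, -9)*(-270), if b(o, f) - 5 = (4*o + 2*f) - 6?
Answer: 9450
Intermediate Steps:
b(o, f) = -1 + 2*f + 4*o (b(o, f) = 5 + ((4*o + 2*f) - 6) = 5 + ((2*f + 4*o) - 6) = 5 + (-6 + 2*f + 4*o) = -1 + 2*f + 4*o)
b(-4, -9)*(-270) = (-1 + 2*(-9) + 4*(-4))*(-270) = (-1 - 18 - 16)*(-270) = -35*(-270) = 9450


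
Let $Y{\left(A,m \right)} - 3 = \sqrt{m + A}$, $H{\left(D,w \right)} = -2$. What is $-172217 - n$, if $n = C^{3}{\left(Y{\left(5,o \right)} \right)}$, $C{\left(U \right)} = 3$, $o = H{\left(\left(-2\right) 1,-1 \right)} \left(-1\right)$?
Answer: $-172244$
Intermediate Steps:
$o = 2$ ($o = \left(-2\right) \left(-1\right) = 2$)
$Y{\left(A,m \right)} = 3 + \sqrt{A + m}$ ($Y{\left(A,m \right)} = 3 + \sqrt{m + A} = 3 + \sqrt{A + m}$)
$n = 27$ ($n = 3^{3} = 27$)
$-172217 - n = -172217 - 27 = -172244$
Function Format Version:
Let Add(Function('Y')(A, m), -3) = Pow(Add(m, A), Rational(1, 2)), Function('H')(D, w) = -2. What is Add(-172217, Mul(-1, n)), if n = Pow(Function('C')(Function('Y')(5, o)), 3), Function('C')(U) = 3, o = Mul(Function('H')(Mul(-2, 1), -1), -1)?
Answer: -172244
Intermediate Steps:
o = 2 (o = Mul(-2, -1) = 2)
Function('Y')(A, m) = Add(3, Pow(Add(A, m), Rational(1, 2))) (Function('Y')(A, m) = Add(3, Pow(Add(m, A), Rational(1, 2))) = Add(3, Pow(Add(A, m), Rational(1, 2))))
n = 27 (n = Pow(3, 3) = 27)
Add(-172217, Mul(-1, n)) = Add(-172217, Mul(-1, 27)) = Add(-172217, -27) = -172244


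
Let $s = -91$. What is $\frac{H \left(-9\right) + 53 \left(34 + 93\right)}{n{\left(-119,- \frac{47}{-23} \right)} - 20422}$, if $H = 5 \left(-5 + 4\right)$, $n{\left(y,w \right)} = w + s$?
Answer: $- \frac{19481}{58969} \approx -0.33036$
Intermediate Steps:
$n{\left(y,w \right)} = -91 + w$ ($n{\left(y,w \right)} = w - 91 = -91 + w$)
$H = -5$ ($H = 5 \left(-1\right) = -5$)
$\frac{H \left(-9\right) + 53 \left(34 + 93\right)}{n{\left(-119,- \frac{47}{-23} \right)} - 20422} = \frac{\left(-5\right) \left(-9\right) + 53 \left(34 + 93\right)}{\left(-91 - \frac{47}{-23}\right) - 20422} = \frac{45 + 53 \cdot 127}{\left(-91 - - \frac{47}{23}\right) - 20422} = \frac{45 + 6731}{\left(-91 + \frac{47}{23}\right) - 20422} = \frac{6776}{- \frac{2046}{23} - 20422} = \frac{6776}{- \frac{471752}{23}} = 6776 \left(- \frac{23}{471752}\right) = - \frac{19481}{58969}$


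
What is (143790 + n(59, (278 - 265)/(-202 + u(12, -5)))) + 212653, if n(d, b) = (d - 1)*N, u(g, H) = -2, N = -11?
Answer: 355805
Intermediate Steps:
n(d, b) = 11 - 11*d (n(d, b) = (d - 1)*(-11) = (-1 + d)*(-11) = 11 - 11*d)
(143790 + n(59, (278 - 265)/(-202 + u(12, -5)))) + 212653 = (143790 + (11 - 11*59)) + 212653 = (143790 + (11 - 649)) + 212653 = (143790 - 638) + 212653 = 143152 + 212653 = 355805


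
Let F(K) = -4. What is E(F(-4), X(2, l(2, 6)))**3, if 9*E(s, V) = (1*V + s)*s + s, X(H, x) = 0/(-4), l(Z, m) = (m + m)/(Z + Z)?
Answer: 64/27 ≈ 2.3704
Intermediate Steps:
l(Z, m) = m/Z (l(Z, m) = (2*m)/((2*Z)) = (2*m)*(1/(2*Z)) = m/Z)
X(H, x) = 0 (X(H, x) = -1/4*0 = 0)
E(s, V) = s/9 + s*(V + s)/9 (E(s, V) = ((1*V + s)*s + s)/9 = ((V + s)*s + s)/9 = (s*(V + s) + s)/9 = (s + s*(V + s))/9 = s/9 + s*(V + s)/9)
E(F(-4), X(2, l(2, 6)))**3 = ((1/9)*(-4)*(1 + 0 - 4))**3 = ((1/9)*(-4)*(-3))**3 = (4/3)**3 = 64/27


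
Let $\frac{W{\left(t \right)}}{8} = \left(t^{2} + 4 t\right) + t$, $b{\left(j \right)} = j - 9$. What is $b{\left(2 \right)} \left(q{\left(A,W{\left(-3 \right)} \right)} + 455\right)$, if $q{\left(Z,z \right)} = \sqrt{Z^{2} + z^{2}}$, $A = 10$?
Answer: $-3185 - 14 \sqrt{601} \approx -3528.2$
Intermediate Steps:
$b{\left(j \right)} = -9 + j$
$W{\left(t \right)} = 8 t^{2} + 40 t$ ($W{\left(t \right)} = 8 \left(\left(t^{2} + 4 t\right) + t\right) = 8 \left(t^{2} + 5 t\right) = 8 t^{2} + 40 t$)
$b{\left(2 \right)} \left(q{\left(A,W{\left(-3 \right)} \right)} + 455\right) = \left(-9 + 2\right) \left(\sqrt{10^{2} + \left(8 \left(-3\right) \left(5 - 3\right)\right)^{2}} + 455\right) = - 7 \left(\sqrt{100 + \left(8 \left(-3\right) 2\right)^{2}} + 455\right) = - 7 \left(\sqrt{100 + \left(-48\right)^{2}} + 455\right) = - 7 \left(\sqrt{100 + 2304} + 455\right) = - 7 \left(\sqrt{2404} + 455\right) = - 7 \left(2 \sqrt{601} + 455\right) = - 7 \left(455 + 2 \sqrt{601}\right) = -3185 - 14 \sqrt{601}$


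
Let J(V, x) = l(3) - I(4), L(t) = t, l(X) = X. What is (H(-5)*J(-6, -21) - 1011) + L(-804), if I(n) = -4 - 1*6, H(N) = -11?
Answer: -1958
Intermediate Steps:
I(n) = -10 (I(n) = -4 - 6 = -10)
J(V, x) = 13 (J(V, x) = 3 - 1*(-10) = 3 + 10 = 13)
(H(-5)*J(-6, -21) - 1011) + L(-804) = (-11*13 - 1011) - 804 = (-143 - 1011) - 804 = -1154 - 804 = -1958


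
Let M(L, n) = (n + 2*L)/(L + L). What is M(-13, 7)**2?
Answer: 361/676 ≈ 0.53402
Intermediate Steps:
M(L, n) = (n + 2*L)/(2*L) (M(L, n) = (n + 2*L)/((2*L)) = (n + 2*L)*(1/(2*L)) = (n + 2*L)/(2*L))
M(-13, 7)**2 = ((-13 + (1/2)*7)/(-13))**2 = (-(-13 + 7/2)/13)**2 = (-1/13*(-19/2))**2 = (19/26)**2 = 361/676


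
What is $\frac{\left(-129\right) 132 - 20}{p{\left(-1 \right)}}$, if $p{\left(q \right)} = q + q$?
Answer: $8524$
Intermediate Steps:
$p{\left(q \right)} = 2 q$
$\frac{\left(-129\right) 132 - 20}{p{\left(-1 \right)}} = \frac{\left(-129\right) 132 - 20}{2 \left(-1\right)} = \frac{-17028 - 20}{-2} = \left(-17048\right) \left(- \frac{1}{2}\right) = 8524$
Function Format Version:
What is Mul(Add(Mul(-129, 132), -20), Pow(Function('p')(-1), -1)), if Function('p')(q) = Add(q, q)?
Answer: 8524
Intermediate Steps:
Function('p')(q) = Mul(2, q)
Mul(Add(Mul(-129, 132), -20), Pow(Function('p')(-1), -1)) = Mul(Add(Mul(-129, 132), -20), Pow(Mul(2, -1), -1)) = Mul(Add(-17028, -20), Pow(-2, -1)) = Mul(-17048, Rational(-1, 2)) = 8524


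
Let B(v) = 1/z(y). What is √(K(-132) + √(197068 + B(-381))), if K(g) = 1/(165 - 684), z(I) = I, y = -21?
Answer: √(-25431 + 628509*√86906967)/3633 ≈ 21.069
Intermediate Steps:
B(v) = -1/21 (B(v) = 1/(-21) = -1/21)
K(g) = -1/519 (K(g) = 1/(-519) = -1/519)
√(K(-132) + √(197068 + B(-381))) = √(-1/519 + √(197068 - 1/21)) = √(-1/519 + √(4138427/21)) = √(-1/519 + √86906967/21)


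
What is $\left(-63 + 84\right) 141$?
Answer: $2961$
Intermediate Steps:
$\left(-63 + 84\right) 141 = 21 \cdot 141 = 2961$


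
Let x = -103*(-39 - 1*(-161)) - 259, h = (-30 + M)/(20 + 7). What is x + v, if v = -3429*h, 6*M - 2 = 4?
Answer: -9142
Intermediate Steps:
M = 1 (M = 1/3 + (1/6)*4 = 1/3 + 2/3 = 1)
h = -29/27 (h = (-30 + 1)/(20 + 7) = -29/27 ≈ -1.0741)
x = -12825 (x = -103*(-39 + 161) - 259 = -103*122 - 259 = -12566 - 259 = -12825)
v = 3683 (v = -3429*(-29/27) = 3683)
x + v = -12825 + 3683 = -9142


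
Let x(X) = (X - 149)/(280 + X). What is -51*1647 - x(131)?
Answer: -11507583/137 ≈ -83997.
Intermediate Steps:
x(X) = (-149 + X)/(280 + X)
-51*1647 - x(131) = -51*1647 - (-149 + 131)/(280 + 131) = -83997 - (-18)/411 = -83997 - 1*(-6/137) = -83997 + 6/137 = -11507583/137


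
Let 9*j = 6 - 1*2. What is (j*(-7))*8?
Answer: -224/9 ≈ -24.889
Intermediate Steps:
j = 4/9 (j = (6 - 1*2)/9 = (6 - 2)/9 = (⅑)*4 = 4/9 ≈ 0.44444)
(j*(-7))*8 = ((4/9)*(-7))*8 = -28/9*8 = -224/9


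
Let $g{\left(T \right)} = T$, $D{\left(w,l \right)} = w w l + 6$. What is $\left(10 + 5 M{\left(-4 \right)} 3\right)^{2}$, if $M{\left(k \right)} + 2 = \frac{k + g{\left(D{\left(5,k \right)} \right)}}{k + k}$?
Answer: $\frac{429025}{16} \approx 26814.0$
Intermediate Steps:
$D{\left(w,l \right)} = 6 + l w^{2}$ ($D{\left(w,l \right)} = w^{2} l + 6 = l w^{2} + 6 = 6 + l w^{2}$)
$M{\left(k \right)} = -2 + \frac{6 + 26 k}{2 k}$ ($M{\left(k \right)} = -2 + \frac{k + \left(6 + k 5^{2}\right)}{k + k} = -2 + \frac{k + \left(6 + k 25\right)}{2 k} = -2 + \left(k + \left(6 + 25 k\right)\right) \frac{1}{2 k} = -2 + \left(6 + 26 k\right) \frac{1}{2 k} = -2 + \frac{6 + 26 k}{2 k}$)
$\left(10 + 5 M{\left(-4 \right)} 3\right)^{2} = \left(10 + 5 \left(11 + \frac{3}{-4}\right) 3\right)^{2} = \left(10 + 5 \left(11 + 3 \left(- \frac{1}{4}\right)\right) 3\right)^{2} = \left(10 + 5 \left(11 - \frac{3}{4}\right) 3\right)^{2} = \left(10 + 5 \cdot \frac{41}{4} \cdot 3\right)^{2} = \left(10 + 5 \cdot \frac{123}{4}\right)^{2} = \left(10 + \frac{615}{4}\right)^{2} = \left(\frac{655}{4}\right)^{2} = \frac{429025}{16}$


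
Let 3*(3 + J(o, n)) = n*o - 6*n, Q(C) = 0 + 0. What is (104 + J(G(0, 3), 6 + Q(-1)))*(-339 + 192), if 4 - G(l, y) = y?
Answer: -13377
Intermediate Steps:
G(l, y) = 4 - y
Q(C) = 0
J(o, n) = -3 - 2*n + n*o/3 (J(o, n) = -3 + (n*o - 6*n)/3 = -3 + (-6*n + n*o)/3 = -3 + (-2*n + n*o/3) = -3 - 2*n + n*o/3)
(104 + J(G(0, 3), 6 + Q(-1)))*(-339 + 192) = (104 + (-3 - 2*(6 + 0) + (6 + 0)*(4 - 1*3)/3))*(-339 + 192) = (104 + (-3 - 2*6 + (1/3)*6*(4 - 3)))*(-147) = (104 + (-3 - 12 + (1/3)*6*1))*(-147) = (104 + (-3 - 12 + 2))*(-147) = (104 - 13)*(-147) = 91*(-147) = -13377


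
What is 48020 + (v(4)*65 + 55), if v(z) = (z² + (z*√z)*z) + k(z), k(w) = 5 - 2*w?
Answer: 51000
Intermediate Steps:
v(z) = 5 + z² + z^(5/2) - 2*z (v(z) = (z² + (z*√z)*z) + (5 - 2*z) = (z² + z^(3/2)*z) + (5 - 2*z) = (z² + z^(5/2)) + (5 - 2*z) = 5 + z² + z^(5/2) - 2*z)
48020 + (v(4)*65 + 55) = 48020 + ((5 + 4² + 4^(5/2) - 2*4)*65 + 55) = 48020 + ((5 + 16 + 32 - 8)*65 + 55) = 48020 + (45*65 + 55) = 48020 + (2925 + 55) = 48020 + 2980 = 51000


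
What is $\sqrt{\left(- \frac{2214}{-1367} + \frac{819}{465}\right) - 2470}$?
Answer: $\frac{i \sqrt{110739489315265}}{211885} \approx 49.665 i$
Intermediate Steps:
$\sqrt{\left(- \frac{2214}{-1367} + \frac{819}{465}\right) - 2470} = \sqrt{\left(\left(-2214\right) \left(- \frac{1}{1367}\right) + 819 \cdot \frac{1}{465}\right) - 2470} = \sqrt{\left(\frac{2214}{1367} + \frac{273}{155}\right) - 2470} = \sqrt{\frac{716361}{211885} - 2470} = \sqrt{- \frac{522639589}{211885}} = \frac{i \sqrt{110739489315265}}{211885}$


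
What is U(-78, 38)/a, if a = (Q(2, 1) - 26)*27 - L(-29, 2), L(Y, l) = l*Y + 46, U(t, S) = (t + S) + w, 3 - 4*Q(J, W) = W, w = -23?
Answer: 42/451 ≈ 0.093126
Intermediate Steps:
Q(J, W) = 3/4 - W/4
U(t, S) = -23 + S + t (U(t, S) = (t + S) - 23 = (S + t) - 23 = -23 + S + t)
L(Y, l) = 46 + Y*l (L(Y, l) = Y*l + 46 = 46 + Y*l)
a = -1353/2 (a = ((3/4 - 1/4*1) - 26)*27 - (46 - 29*2) = ((3/4 - 1/4) - 26)*27 - (46 - 58) = (1/2 - 26)*27 - 1*(-12) = -51/2*27 + 12 = -1377/2 + 12 = -1353/2 ≈ -676.50)
U(-78, 38)/a = (-23 + 38 - 78)/(-1353/2) = -63*(-2/1353) = 42/451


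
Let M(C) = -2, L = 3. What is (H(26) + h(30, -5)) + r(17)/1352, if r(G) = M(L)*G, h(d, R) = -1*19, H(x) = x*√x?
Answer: -12861/676 + 26*√26 ≈ 113.55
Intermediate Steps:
H(x) = x^(3/2)
h(d, R) = -19
r(G) = -2*G
(H(26) + h(30, -5)) + r(17)/1352 = (26^(3/2) - 19) - 2*17/1352 = (26*√26 - 19) - 34*1/1352 = (-19 + 26*√26) - 17/676 = -12861/676 + 26*√26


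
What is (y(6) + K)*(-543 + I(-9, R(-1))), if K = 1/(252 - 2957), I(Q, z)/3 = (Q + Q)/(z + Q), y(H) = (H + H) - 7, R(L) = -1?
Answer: -36352512/13525 ≈ -2687.8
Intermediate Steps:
y(H) = -7 + 2*H (y(H) = 2*H - 7 = -7 + 2*H)
I(Q, z) = 6*Q/(Q + z) (I(Q, z) = 3*((Q + Q)/(z + Q)) = 3*((2*Q)/(Q + z)) = 3*(2*Q/(Q + z)) = 6*Q/(Q + z))
K = -1/2705 (K = 1/(-2705) = -1/2705 ≈ -0.00036969)
(y(6) + K)*(-543 + I(-9, R(-1))) = ((-7 + 2*6) - 1/2705)*(-543 + 6*(-9)/(-9 - 1)) = ((-7 + 12) - 1/2705)*(-543 + 6*(-9)/(-10)) = (5 - 1/2705)*(-543 + 6*(-9)*(-1/10)) = 13524*(-543 + 27/5)/2705 = (13524/2705)*(-2688/5) = -36352512/13525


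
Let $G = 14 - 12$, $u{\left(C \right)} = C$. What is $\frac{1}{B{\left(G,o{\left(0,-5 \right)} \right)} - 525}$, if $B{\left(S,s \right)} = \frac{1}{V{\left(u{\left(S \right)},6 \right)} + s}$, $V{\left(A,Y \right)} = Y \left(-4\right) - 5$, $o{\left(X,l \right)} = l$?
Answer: $- \frac{34}{17851} \approx -0.0019047$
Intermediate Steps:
$V{\left(A,Y \right)} = -5 - 4 Y$ ($V{\left(A,Y \right)} = - 4 Y - 5 = -5 - 4 Y$)
$G = 2$
$B{\left(S,s \right)} = \frac{1}{-29 + s}$ ($B{\left(S,s \right)} = \frac{1}{\left(-5 - 24\right) + s} = \frac{1}{-29 + s}$)
$\frac{1}{B{\left(G,o{\left(0,-5 \right)} \right)} - 525} = \frac{1}{\frac{1}{-29 - 5} - 525} = \frac{1}{\frac{1}{-34} - 525} = \frac{1}{- \frac{1}{34} - 525} = \frac{1}{- \frac{17851}{34}} = - \frac{34}{17851}$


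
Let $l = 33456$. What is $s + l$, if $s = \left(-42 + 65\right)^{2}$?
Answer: $33985$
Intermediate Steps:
$s = 529$ ($s = 23^{2} = 529$)
$s + l = 529 + 33456 = 33985$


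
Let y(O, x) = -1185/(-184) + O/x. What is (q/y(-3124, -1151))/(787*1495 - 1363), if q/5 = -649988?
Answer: -344142646480/1139212026351 ≈ -0.30209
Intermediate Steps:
q = -3249940 (q = 5*(-649988) = -3249940)
y(O, x) = 1185/184 + O/x (y(O, x) = -1185*(-1/184) + O/x = 1185/184 + O/x)
(q/y(-3124, -1151))/(787*1495 - 1363) = (-3249940/(1185/184 - 3124/(-1151)))/(787*1495 - 1363) = (-3249940/(1185/184 - 3124*(-1/1151)))/(1176565 - 1363) = -3249940/(1185/184 + 3124/1151)/1175202 = -3249940/1938751/211784*(1/1175202) = -3249940*211784/1938751*(1/1175202) = -688285292960/1938751*1/1175202 = -344142646480/1139212026351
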